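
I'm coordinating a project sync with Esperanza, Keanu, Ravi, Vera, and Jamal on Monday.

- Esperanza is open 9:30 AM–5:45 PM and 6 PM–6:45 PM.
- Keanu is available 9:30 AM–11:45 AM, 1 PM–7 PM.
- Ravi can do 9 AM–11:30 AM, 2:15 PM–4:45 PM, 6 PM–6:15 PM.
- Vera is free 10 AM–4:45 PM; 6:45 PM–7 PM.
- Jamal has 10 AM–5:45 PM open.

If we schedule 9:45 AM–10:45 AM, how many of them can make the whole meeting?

3

Esperanza, Keanu, and Ravi can make the full 09:45-10:45 slot — that's 3.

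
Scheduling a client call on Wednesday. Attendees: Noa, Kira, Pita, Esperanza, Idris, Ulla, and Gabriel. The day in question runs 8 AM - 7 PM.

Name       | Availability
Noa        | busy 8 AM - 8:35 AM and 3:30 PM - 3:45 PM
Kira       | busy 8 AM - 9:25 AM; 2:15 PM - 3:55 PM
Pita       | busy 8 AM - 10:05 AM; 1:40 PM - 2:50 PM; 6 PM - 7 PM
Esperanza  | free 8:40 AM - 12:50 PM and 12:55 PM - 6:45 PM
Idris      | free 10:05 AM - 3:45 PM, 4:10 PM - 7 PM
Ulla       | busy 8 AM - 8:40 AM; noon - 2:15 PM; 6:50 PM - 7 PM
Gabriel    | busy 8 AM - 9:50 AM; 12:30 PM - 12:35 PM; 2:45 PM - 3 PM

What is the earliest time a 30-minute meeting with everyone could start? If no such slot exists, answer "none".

10:05

Noa free: 08:35-15:30, 15:45-19:00 (invert busy blocks within the working day).
Kira free: 09:25-14:15, 15:55-19:00 (invert busy blocks within the working day).
Pita free: 10:05-13:40, 14:50-18:00 (invert busy blocks within the working day).
Esperanza free: 08:40-12:50, 12:55-18:45.
Idris free: 10:05-15:45, 16:10-19:00.
Ulla free: 08:40-12:00, 14:15-18:50 (invert busy blocks within the working day).
Gabriel free: 09:50-12:30, 12:35-14:45, 15:00-19:00 (invert busy blocks within the working day).
Noa ∩ Kira: 09:25-14:15, 15:55-19:00.
Noa ∩ Kira ∩ Pita: 10:05-13:40, 15:55-18:00.
Noa ∩ Kira ∩ Pita ∩ Esperanza: 10:05-12:50, 12:55-13:40, 15:55-18:00.
Noa ∩ Kira ∩ Pita ∩ Esperanza ∩ Idris: 10:05-12:50, 12:55-13:40, 16:10-18:00.
Noa ∩ Kira ∩ Pita ∩ Esperanza ∩ Idris ∩ Ulla: 10:05-12:00, 16:10-18:00.
Noa ∩ Kira ∩ Pita ∩ Esperanza ∩ Idris ∩ Ulla ∩ Gabriel: 10:05-12:00, 16:10-18:00.
The first common window of at least 30 minutes is 10:05-12:00, so the earliest start is 10:05.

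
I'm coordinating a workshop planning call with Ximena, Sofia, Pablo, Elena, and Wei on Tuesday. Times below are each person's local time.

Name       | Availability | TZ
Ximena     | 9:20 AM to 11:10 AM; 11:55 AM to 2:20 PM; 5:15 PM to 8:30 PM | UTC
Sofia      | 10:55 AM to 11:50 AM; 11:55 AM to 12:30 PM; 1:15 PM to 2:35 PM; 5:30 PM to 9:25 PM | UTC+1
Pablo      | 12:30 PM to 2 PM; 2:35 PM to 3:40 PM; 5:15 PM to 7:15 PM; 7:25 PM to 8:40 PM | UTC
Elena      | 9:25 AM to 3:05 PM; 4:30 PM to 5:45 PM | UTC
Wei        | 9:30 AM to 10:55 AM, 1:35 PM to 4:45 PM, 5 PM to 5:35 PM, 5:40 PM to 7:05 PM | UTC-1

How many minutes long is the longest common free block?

30

Ximena in UTC: 09:20-11:10, 11:55-14:20, 17:15-20:30.
Sofia in UTC: 09:55-10:50, 10:55-11:30, 12:15-13:35, 16:30-20:25 (subtract 1h to convert from UTC+1).
Pablo in UTC: 12:30-14:00, 14:35-15:40, 17:15-19:15, 19:25-20:40.
Elena in UTC: 09:25-15:05, 16:30-17:45.
Wei in UTC: 10:30-11:55, 14:35-17:45, 18:00-18:35, 18:40-20:05 (add 1h to convert from UTC-1).
Ximena ∩ Sofia: 09:55-10:50, 10:55-11:10, 12:15-13:35, 17:15-20:25.
Ximena ∩ Sofia ∩ Pablo: 12:30-13:35, 17:15-19:15, 19:25-20:25.
Ximena ∩ Sofia ∩ Pablo ∩ Elena: 12:30-13:35, 17:15-17:45.
Ximena ∩ Sofia ∩ Pablo ∩ Elena ∩ Wei: 17:15-17:45.
Those are the intersection windows.
The longest is 17:15-17:45 at 30 minutes.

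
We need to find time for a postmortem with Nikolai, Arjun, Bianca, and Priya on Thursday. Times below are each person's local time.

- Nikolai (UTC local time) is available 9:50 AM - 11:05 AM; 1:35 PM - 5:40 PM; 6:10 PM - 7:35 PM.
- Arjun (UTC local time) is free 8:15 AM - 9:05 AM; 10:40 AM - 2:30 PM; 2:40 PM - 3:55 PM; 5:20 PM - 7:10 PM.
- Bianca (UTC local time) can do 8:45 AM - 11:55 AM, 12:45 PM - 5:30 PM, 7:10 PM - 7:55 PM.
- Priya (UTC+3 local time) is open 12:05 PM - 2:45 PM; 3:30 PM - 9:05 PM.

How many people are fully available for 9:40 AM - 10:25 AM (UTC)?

Nikolai in UTC: 09:50-11:05, 13:35-17:40, 18:10-19:35.
Arjun in UTC: 08:15-09:05, 10:40-14:30, 14:40-15:55, 17:20-19:10.
Bianca in UTC: 08:45-11:55, 12:45-17:30, 19:10-19:55.
Priya in UTC: 09:05-11:45, 12:30-18:05 (subtract 3h to convert from UTC+3).
Bianca and Priya can make the full 09:40-10:25 slot — that's 2.

2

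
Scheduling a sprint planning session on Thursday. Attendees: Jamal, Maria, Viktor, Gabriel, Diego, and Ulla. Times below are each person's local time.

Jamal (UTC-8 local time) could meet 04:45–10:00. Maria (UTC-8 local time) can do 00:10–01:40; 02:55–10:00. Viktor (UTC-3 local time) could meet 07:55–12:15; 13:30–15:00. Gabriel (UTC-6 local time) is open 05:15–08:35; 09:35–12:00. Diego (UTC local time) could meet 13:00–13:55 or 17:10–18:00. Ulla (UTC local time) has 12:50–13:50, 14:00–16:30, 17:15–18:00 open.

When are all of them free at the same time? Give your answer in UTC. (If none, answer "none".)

13:00-13:50, 17:15-18:00

Jamal in UTC: 12:45-18:00 (add 8h to convert from UTC-8).
Maria in UTC: 08:10-09:40, 10:55-18:00 (add 8h to convert from UTC-8).
Viktor in UTC: 10:55-15:15, 16:30-18:00 (add 3h to convert from UTC-3).
Gabriel in UTC: 11:15-14:35, 15:35-18:00 (add 6h to convert from UTC-6).
Diego in UTC: 13:00-13:55, 17:10-18:00.
Ulla in UTC: 12:50-13:50, 14:00-16:30, 17:15-18:00.
Jamal ∩ Maria: 12:45-18:00.
Jamal ∩ Maria ∩ Viktor: 12:45-15:15, 16:30-18:00.
Jamal ∩ Maria ∩ Viktor ∩ Gabriel: 12:45-14:35, 16:30-18:00.
Jamal ∩ Maria ∩ Viktor ∩ Gabriel ∩ Diego: 13:00-13:55, 17:10-18:00.
Jamal ∩ Maria ∩ Viktor ∩ Gabriel ∩ Diego ∩ Ulla: 13:00-13:50, 17:15-18:00.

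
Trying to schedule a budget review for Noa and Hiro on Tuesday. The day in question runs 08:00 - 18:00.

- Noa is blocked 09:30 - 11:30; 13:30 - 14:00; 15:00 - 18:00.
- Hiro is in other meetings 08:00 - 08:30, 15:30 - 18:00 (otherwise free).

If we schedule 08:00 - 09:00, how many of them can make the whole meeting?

Noa free: 08:00-09:30, 11:30-13:30, 14:00-15:00 (invert busy blocks within the working day).
Hiro free: 08:30-15:30 (invert busy blocks within the working day).
Noa can make the full 08:00-09:00 slot — that's 1.

1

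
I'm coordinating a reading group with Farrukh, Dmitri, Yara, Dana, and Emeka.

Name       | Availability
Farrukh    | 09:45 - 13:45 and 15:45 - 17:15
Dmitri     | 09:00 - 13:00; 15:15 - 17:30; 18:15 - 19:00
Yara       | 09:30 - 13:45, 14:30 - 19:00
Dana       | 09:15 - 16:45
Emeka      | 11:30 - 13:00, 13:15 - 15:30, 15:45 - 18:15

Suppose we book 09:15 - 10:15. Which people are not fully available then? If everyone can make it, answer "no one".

Emeka, Farrukh, Yara

Farrukh: not fully free for 09:15-10:15. Dmitri: free for 09:15-10:15. Yara: not fully free for 09:15-10:15. Dana: free for 09:15-10:15. Emeka: not fully free for 09:15-10:15.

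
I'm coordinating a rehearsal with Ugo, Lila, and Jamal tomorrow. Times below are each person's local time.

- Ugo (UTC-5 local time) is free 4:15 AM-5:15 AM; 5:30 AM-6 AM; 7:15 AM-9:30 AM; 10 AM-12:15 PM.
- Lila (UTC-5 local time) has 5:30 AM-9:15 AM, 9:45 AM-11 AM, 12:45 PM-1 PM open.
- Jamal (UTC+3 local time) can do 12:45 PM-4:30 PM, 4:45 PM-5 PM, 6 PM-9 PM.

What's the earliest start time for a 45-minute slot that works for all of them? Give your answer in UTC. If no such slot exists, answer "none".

Ugo in UTC: 09:15-10:15, 10:30-11:00, 12:15-14:30, 15:00-17:15 (add 5h to convert from UTC-5).
Lila in UTC: 10:30-14:15, 14:45-16:00, 17:45-18:00 (add 5h to convert from UTC-5).
Jamal in UTC: 09:45-13:30, 13:45-14:00, 15:00-18:00 (subtract 3h to convert from UTC+3).
Ugo ∩ Lila: 10:30-11:00, 12:15-14:15, 15:00-16:00.
Ugo ∩ Lila ∩ Jamal: 10:30-11:00, 12:15-13:30, 13:45-14:00, 15:00-16:00.
The first common window of at least 45 minutes is 12:15-13:30, so the earliest start is 12:15.

12:15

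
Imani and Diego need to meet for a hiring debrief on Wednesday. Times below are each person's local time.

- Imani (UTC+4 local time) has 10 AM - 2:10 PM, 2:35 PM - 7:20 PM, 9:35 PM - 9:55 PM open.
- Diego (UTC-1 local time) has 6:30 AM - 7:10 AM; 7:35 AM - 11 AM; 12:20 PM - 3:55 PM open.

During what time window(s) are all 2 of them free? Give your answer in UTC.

07:30-08:10, 08:35-10:10, 10:35-12:00, 13:20-15:20

Imani in UTC: 06:00-10:10, 10:35-15:20, 17:35-17:55 (subtract 4h to convert from UTC+4).
Diego in UTC: 07:30-08:10, 08:35-12:00, 13:20-16:55 (add 1h to convert from UTC-1).
Imani ∩ Diego: 07:30-08:10, 08:35-10:10, 10:35-12:00, 13:20-15:20.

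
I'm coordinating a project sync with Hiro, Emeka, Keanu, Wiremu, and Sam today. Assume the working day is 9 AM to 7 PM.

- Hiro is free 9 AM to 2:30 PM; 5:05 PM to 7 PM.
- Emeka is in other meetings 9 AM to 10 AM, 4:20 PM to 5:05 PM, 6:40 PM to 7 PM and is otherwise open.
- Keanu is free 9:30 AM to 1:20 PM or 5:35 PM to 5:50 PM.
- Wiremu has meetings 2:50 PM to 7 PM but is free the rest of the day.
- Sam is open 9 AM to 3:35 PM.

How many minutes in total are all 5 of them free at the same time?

Hiro free: 09:00-14:30, 17:05-19:00.
Emeka free: 10:00-16:20, 17:05-18:40 (invert busy blocks within the working day).
Keanu free: 09:30-13:20, 17:35-17:50.
Wiremu free: 09:00-14:50 (invert busy blocks within the working day).
Sam free: 09:00-15:35.
Hiro ∩ Emeka: 10:00-14:30, 17:05-18:40.
Hiro ∩ Emeka ∩ Keanu: 10:00-13:20, 17:35-17:50.
Hiro ∩ Emeka ∩ Keanu ∩ Wiremu: 10:00-13:20.
Hiro ∩ Emeka ∩ Keanu ∩ Wiremu ∩ Sam: 10:00-13:20.
Those are the intersection windows.
That's a single block of 200 minutes.

200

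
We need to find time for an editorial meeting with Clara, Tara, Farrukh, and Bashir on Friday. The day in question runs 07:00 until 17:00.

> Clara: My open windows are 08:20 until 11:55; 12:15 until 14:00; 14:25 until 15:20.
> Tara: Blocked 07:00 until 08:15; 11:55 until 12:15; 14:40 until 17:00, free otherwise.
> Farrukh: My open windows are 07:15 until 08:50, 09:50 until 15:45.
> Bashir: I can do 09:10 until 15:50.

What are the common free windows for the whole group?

09:50-11:55, 12:15-14:00, 14:25-14:40

Clara free: 08:20-11:55, 12:15-14:00, 14:25-15:20.
Tara free: 08:15-11:55, 12:15-14:40 (invert busy blocks within the working day).
Farrukh free: 07:15-08:50, 09:50-15:45.
Bashir free: 09:10-15:50.
Clara ∩ Tara: 08:20-11:55, 12:15-14:00, 14:25-14:40.
Clara ∩ Tara ∩ Farrukh: 08:20-08:50, 09:50-11:55, 12:15-14:00, 14:25-14:40.
Clara ∩ Tara ∩ Farrukh ∩ Bashir: 09:50-11:55, 12:15-14:00, 14:25-14:40.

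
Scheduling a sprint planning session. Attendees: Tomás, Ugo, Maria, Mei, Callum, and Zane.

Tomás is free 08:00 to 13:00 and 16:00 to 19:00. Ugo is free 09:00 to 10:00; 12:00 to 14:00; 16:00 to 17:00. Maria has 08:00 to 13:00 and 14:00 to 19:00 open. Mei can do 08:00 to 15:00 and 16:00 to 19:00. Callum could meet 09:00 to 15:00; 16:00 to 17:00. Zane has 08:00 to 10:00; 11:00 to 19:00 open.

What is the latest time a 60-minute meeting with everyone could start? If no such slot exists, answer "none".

Tomás ∩ Ugo: 09:00-10:00, 12:00-13:00, 16:00-17:00.
Tomás ∩ Ugo ∩ Maria: 09:00-10:00, 12:00-13:00, 16:00-17:00.
Tomás ∩ Ugo ∩ Maria ∩ Mei: 09:00-10:00, 12:00-13:00, 16:00-17:00.
Tomás ∩ Ugo ∩ Maria ∩ Mei ∩ Callum: 09:00-10:00, 12:00-13:00, 16:00-17:00.
Tomás ∩ Ugo ∩ Maria ∩ Mei ∩ Callum ∩ Zane: 09:00-10:00, 12:00-13:00, 16:00-17:00.
So the common availability across everyone is 09:00-10:00, 12:00-13:00, 16:00-17:00.
The last common window of at least 60 minutes is 16:00-17:00; a 60-minute meeting can start as late as 16:00 and still end by 17:00.

16:00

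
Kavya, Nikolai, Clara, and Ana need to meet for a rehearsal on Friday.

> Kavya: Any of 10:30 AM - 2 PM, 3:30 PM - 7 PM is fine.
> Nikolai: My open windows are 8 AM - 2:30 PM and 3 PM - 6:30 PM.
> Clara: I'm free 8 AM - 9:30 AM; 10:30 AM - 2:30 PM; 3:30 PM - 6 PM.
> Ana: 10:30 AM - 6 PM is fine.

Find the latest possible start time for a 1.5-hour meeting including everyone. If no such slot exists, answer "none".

Kavya ∩ Nikolai: 10:30-14:00, 15:30-18:30.
Kavya ∩ Nikolai ∩ Clara: 10:30-14:00, 15:30-18:00.
Kavya ∩ Nikolai ∩ Clara ∩ Ana: 10:30-14:00, 15:30-18:00.
The last common window of at least 90 minutes is 15:30-18:00; a 90-minute meeting can start as late as 16:30 and still end by 18:00.

16:30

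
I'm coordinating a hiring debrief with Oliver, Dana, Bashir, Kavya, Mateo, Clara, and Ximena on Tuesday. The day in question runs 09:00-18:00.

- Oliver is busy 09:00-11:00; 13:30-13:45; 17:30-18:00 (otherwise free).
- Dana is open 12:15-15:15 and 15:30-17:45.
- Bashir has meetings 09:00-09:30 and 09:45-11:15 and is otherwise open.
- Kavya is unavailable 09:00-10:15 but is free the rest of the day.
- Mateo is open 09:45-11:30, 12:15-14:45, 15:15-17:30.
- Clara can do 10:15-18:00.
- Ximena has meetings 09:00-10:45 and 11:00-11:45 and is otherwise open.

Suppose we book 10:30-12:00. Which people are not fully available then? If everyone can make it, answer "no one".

Oliver free: 11:00-13:30, 13:45-17:30 (invert busy blocks within the working day).
Dana free: 12:15-15:15, 15:30-17:45.
Bashir free: 09:30-09:45, 11:15-18:00 (invert busy blocks within the working day).
Kavya free: 10:15-18:00 (invert busy blocks within the working day).
Mateo free: 09:45-11:30, 12:15-14:45, 15:15-17:30.
Clara free: 10:15-18:00.
Ximena free: 10:45-11:00, 11:45-18:00 (invert busy blocks within the working day).
Oliver: not fully free for 10:30-12:00. Dana: not fully free for 10:30-12:00. Bashir: not fully free for 10:30-12:00. Kavya: free for 10:30-12:00. Mateo: not fully free for 10:30-12:00. Clara: free for 10:30-12:00. Ximena: not fully free for 10:30-12:00.

Bashir, Dana, Mateo, Oliver, Ximena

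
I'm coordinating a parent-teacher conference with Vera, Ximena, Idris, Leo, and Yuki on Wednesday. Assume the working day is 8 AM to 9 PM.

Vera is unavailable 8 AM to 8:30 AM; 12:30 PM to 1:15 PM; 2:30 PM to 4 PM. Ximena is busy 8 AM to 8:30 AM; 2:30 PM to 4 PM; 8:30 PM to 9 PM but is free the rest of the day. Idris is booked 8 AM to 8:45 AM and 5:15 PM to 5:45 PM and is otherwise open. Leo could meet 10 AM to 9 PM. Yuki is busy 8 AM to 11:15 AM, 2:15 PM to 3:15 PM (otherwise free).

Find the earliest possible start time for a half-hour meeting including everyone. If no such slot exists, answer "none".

Vera free: 08:30-12:30, 13:15-14:30, 16:00-21:00 (invert busy blocks within the working day).
Ximena free: 08:30-14:30, 16:00-20:30 (invert busy blocks within the working day).
Idris free: 08:45-17:15, 17:45-21:00 (invert busy blocks within the working day).
Leo free: 10:00-21:00.
Yuki free: 11:15-14:15, 15:15-21:00 (invert busy blocks within the working day).
Vera ∩ Ximena: 08:30-12:30, 13:15-14:30, 16:00-20:30.
Vera ∩ Ximena ∩ Idris: 08:45-12:30, 13:15-14:30, 16:00-17:15, 17:45-20:30.
Vera ∩ Ximena ∩ Idris ∩ Leo: 10:00-12:30, 13:15-14:30, 16:00-17:15, 17:45-20:30.
Vera ∩ Ximena ∩ Idris ∩ Leo ∩ Yuki: 11:15-12:30, 13:15-14:15, 16:00-17:15, 17:45-20:30.
So the common availability across everyone is 11:15-12:30, 13:15-14:15, 16:00-17:15, 17:45-20:30.
The first common window of at least 30 minutes is 11:15-12:30, so the earliest start is 11:15.

11:15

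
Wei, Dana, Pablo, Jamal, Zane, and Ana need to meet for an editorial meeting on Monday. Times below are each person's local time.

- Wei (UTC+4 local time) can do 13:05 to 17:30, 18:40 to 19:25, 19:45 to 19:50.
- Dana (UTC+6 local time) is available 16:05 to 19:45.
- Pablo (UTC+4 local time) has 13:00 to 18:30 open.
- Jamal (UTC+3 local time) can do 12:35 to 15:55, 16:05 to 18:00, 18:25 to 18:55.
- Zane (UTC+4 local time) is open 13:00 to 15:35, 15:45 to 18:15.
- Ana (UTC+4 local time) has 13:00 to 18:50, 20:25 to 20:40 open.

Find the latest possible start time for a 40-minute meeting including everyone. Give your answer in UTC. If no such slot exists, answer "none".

Wei in UTC: 09:05-13:30, 14:40-15:25, 15:45-15:50 (subtract 4h to convert from UTC+4).
Dana in UTC: 10:05-13:45 (subtract 6h to convert from UTC+6).
Pablo in UTC: 09:00-14:30 (subtract 4h to convert from UTC+4).
Jamal in UTC: 09:35-12:55, 13:05-15:00, 15:25-15:55 (subtract 3h to convert from UTC+3).
Zane in UTC: 09:00-11:35, 11:45-14:15 (subtract 4h to convert from UTC+4).
Ana in UTC: 09:00-14:50, 16:25-16:40 (subtract 4h to convert from UTC+4).
Wei ∩ Dana: 10:05-13:30.
Wei ∩ Dana ∩ Pablo: 10:05-13:30.
Wei ∩ Dana ∩ Pablo ∩ Jamal: 10:05-12:55, 13:05-13:30.
Wei ∩ Dana ∩ Pablo ∩ Jamal ∩ Zane: 10:05-11:35, 11:45-12:55, 13:05-13:30.
Wei ∩ Dana ∩ Pablo ∩ Jamal ∩ Zane ∩ Ana: 10:05-11:35, 11:45-12:55, 13:05-13:30.
The last common window of at least 40 minutes is 11:45-12:55; a 40-minute meeting can start as late as 12:15 and still end by 12:55.

12:15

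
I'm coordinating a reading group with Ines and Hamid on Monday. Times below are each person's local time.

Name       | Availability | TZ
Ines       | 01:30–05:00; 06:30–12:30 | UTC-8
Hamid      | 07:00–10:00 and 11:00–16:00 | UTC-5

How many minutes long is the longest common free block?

Ines in UTC: 09:30-13:00, 14:30-20:30 (add 8h to convert from UTC-8).
Hamid in UTC: 12:00-15:00, 16:00-21:00 (add 5h to convert from UTC-5).
Ines ∩ Hamid: 12:00-13:00, 14:30-15:00, 16:00-20:30.
The longest is 16:00-20:30 at 270 minutes.

270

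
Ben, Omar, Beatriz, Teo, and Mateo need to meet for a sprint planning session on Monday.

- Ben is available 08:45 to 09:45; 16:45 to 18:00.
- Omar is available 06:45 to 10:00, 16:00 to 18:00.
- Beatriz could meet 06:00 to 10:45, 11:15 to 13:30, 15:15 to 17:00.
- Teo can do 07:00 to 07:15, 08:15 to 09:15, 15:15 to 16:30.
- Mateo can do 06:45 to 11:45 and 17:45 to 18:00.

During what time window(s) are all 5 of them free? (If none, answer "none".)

08:45-09:15

Ben ∩ Omar: 08:45-09:45, 16:45-18:00.
Ben ∩ Omar ∩ Beatriz: 08:45-09:45, 16:45-17:00.
Ben ∩ Omar ∩ Beatriz ∩ Teo: 08:45-09:15.
Ben ∩ Omar ∩ Beatriz ∩ Teo ∩ Mateo: 08:45-09:15.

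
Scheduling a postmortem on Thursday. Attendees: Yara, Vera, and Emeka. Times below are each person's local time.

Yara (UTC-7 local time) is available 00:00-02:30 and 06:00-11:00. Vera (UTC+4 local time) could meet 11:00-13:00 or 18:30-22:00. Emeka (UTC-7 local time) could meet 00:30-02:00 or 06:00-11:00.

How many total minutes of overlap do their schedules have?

300

Yara in UTC: 07:00-09:30, 13:00-18:00 (add 7h to convert from UTC-7).
Vera in UTC: 07:00-09:00, 14:30-18:00 (subtract 4h to convert from UTC+4).
Emeka in UTC: 07:30-09:00, 13:00-18:00 (add 7h to convert from UTC-7).
Yara ∩ Vera: 07:00-09:00, 14:30-18:00.
Yara ∩ Vera ∩ Emeka: 07:30-09:00, 14:30-18:00.
Summing the common windows: 90 + 210 = 300 minutes.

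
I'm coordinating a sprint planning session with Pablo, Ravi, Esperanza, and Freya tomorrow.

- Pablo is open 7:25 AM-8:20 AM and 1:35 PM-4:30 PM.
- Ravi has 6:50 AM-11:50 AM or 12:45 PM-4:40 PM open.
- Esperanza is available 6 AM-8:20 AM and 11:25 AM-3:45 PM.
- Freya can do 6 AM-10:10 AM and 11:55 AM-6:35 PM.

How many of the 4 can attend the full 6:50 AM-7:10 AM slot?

3

Ravi, Esperanza, and Freya can make the full 06:50-07:10 slot — that's 3.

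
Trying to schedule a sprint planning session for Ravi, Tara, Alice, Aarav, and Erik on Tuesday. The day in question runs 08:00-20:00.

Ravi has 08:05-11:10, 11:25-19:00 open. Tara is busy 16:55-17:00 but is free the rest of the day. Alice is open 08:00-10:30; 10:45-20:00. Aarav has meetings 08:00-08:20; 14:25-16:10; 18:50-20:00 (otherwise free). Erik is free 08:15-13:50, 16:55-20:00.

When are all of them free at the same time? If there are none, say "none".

Ravi free: 08:05-11:10, 11:25-19:00.
Tara free: 08:00-16:55, 17:00-20:00 (invert busy blocks within the working day).
Alice free: 08:00-10:30, 10:45-20:00.
Aarav free: 08:20-14:25, 16:10-18:50 (invert busy blocks within the working day).
Erik free: 08:15-13:50, 16:55-20:00.
Ravi ∩ Tara: 08:05-11:10, 11:25-16:55, 17:00-19:00.
Ravi ∩ Tara ∩ Alice: 08:05-10:30, 10:45-11:10, 11:25-16:55, 17:00-19:00.
Ravi ∩ Tara ∩ Alice ∩ Aarav: 08:20-10:30, 10:45-11:10, 11:25-14:25, 16:10-16:55, 17:00-18:50.
Ravi ∩ Tara ∩ Alice ∩ Aarav ∩ Erik: 08:20-10:30, 10:45-11:10, 11:25-13:50, 17:00-18:50.

08:20-10:30, 10:45-11:10, 11:25-13:50, 17:00-18:50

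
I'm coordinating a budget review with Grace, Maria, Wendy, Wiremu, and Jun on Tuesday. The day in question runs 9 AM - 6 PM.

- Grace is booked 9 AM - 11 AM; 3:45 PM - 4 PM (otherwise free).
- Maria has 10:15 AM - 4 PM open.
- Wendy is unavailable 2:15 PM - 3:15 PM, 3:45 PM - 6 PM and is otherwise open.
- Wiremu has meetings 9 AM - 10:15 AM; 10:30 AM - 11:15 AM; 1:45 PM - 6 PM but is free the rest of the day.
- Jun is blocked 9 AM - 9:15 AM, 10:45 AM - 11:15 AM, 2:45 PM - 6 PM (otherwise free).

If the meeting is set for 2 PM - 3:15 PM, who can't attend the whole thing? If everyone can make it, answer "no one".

Grace free: 11:00-15:45, 16:00-18:00 (invert busy blocks within the working day).
Maria free: 10:15-16:00.
Wendy free: 09:00-14:15, 15:15-15:45 (invert busy blocks within the working day).
Wiremu free: 10:15-10:30, 11:15-13:45 (invert busy blocks within the working day).
Jun free: 09:15-10:45, 11:15-14:45 (invert busy blocks within the working day).
Grace: free for 14:00-15:15. Maria: free for 14:00-15:15. Wendy: not fully free for 14:00-15:15. Wiremu: not fully free for 14:00-15:15. Jun: not fully free for 14:00-15:15.

Jun, Wendy, Wiremu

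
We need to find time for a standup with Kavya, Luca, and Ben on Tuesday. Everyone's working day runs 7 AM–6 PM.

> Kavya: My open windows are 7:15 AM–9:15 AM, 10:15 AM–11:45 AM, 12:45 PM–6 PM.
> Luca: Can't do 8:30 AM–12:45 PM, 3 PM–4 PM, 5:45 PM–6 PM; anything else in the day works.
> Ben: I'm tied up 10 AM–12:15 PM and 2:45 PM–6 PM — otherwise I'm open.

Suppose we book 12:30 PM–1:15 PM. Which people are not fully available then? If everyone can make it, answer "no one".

Kavya free: 07:15-09:15, 10:15-11:45, 12:45-18:00.
Luca free: 07:00-08:30, 12:45-15:00, 16:00-17:45 (invert busy blocks within the working day).
Ben free: 07:00-10:00, 12:15-14:45 (invert busy blocks within the working day).
Kavya: not fully free for 12:30-13:15. Luca: not fully free for 12:30-13:15. Ben: free for 12:30-13:15.

Kavya, Luca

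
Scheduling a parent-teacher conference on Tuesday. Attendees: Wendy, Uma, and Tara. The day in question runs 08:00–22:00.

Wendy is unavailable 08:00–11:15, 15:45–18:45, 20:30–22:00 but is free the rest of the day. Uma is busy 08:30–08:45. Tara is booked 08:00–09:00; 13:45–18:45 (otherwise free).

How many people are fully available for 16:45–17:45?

Wendy free: 11:15-15:45, 18:45-20:30 (invert busy blocks within the working day).
Uma free: 08:00-08:30, 08:45-22:00 (invert busy blocks within the working day).
Tara free: 09:00-13:45, 18:45-22:00 (invert busy blocks within the working day).
Uma can make the full 16:45-17:45 slot — that's 1.

1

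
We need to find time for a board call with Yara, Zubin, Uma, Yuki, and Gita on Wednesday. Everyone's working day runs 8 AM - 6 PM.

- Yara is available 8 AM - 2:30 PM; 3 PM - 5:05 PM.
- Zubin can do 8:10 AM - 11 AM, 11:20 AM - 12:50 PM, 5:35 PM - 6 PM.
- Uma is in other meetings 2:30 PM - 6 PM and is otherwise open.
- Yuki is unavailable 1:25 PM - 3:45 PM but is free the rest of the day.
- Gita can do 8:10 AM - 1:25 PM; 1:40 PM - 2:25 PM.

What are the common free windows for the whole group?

Yara free: 08:00-14:30, 15:00-17:05.
Zubin free: 08:10-11:00, 11:20-12:50, 17:35-18:00.
Uma free: 08:00-14:30 (invert busy blocks within the working day).
Yuki free: 08:00-13:25, 15:45-18:00 (invert busy blocks within the working day).
Gita free: 08:10-13:25, 13:40-14:25.
Yara ∩ Zubin: 08:10-11:00, 11:20-12:50.
Yara ∩ Zubin ∩ Uma: 08:10-11:00, 11:20-12:50.
Yara ∩ Zubin ∩ Uma ∩ Yuki: 08:10-11:00, 11:20-12:50.
Yara ∩ Zubin ∩ Uma ∩ Yuki ∩ Gita: 08:10-11:00, 11:20-12:50.

08:10-11:00, 11:20-12:50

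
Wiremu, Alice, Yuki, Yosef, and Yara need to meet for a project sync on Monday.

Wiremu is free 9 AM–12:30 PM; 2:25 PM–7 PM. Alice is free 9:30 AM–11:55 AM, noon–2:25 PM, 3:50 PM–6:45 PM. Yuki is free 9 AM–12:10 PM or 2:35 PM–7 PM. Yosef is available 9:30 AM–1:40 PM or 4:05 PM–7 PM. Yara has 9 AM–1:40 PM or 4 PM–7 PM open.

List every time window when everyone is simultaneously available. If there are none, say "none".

Wiremu ∩ Alice: 09:30-11:55, 12:00-12:30, 15:50-18:45.
Wiremu ∩ Alice ∩ Yuki: 09:30-11:55, 12:00-12:10, 15:50-18:45.
Wiremu ∩ Alice ∩ Yuki ∩ Yosef: 09:30-11:55, 12:00-12:10, 16:05-18:45.
Wiremu ∩ Alice ∩ Yuki ∩ Yosef ∩ Yara: 09:30-11:55, 12:00-12:10, 16:05-18:45.
So the common availability across everyone is 09:30-11:55, 12:00-12:10, 16:05-18:45.

09:30-11:55, 12:00-12:10, 16:05-18:45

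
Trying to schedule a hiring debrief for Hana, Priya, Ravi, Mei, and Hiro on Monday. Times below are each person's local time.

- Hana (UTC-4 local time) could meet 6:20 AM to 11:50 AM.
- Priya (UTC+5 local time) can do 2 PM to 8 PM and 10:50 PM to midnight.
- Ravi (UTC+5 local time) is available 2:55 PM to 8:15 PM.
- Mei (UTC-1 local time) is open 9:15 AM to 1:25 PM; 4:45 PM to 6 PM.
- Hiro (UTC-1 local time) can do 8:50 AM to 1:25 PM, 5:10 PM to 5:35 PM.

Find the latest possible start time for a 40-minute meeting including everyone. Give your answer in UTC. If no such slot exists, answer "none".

13:45

Hana in UTC: 10:20-15:50 (add 4h to convert from UTC-4).
Priya in UTC: 09:00-15:00, 17:50-19:00 (subtract 5h to convert from UTC+5).
Ravi in UTC: 09:55-15:15 (subtract 5h to convert from UTC+5).
Mei in UTC: 10:15-14:25, 17:45-19:00 (add 1h to convert from UTC-1).
Hiro in UTC: 09:50-14:25, 18:10-18:35 (add 1h to convert from UTC-1).
Hana ∩ Priya: 10:20-15:00.
Hana ∩ Priya ∩ Ravi: 10:20-15:00.
Hana ∩ Priya ∩ Ravi ∩ Mei: 10:20-14:25.
Hana ∩ Priya ∩ Ravi ∩ Mei ∩ Hiro: 10:20-14:25.
The last common window of at least 40 minutes is 10:20-14:25; a 40-minute meeting can start as late as 13:45 and still end by 14:25.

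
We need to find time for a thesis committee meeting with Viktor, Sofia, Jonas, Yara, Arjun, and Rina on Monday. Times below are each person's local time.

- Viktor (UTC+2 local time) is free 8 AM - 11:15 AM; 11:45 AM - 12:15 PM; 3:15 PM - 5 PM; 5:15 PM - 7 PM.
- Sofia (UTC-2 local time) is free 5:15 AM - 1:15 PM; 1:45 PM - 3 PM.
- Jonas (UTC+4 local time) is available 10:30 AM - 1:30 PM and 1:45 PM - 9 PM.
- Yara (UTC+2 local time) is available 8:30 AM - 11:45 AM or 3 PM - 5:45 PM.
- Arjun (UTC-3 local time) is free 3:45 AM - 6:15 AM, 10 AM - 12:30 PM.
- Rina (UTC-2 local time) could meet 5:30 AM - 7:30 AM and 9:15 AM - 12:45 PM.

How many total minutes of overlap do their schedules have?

Viktor in UTC: 06:00-09:15, 09:45-10:15, 13:15-15:00, 15:15-17:00 (subtract 2h to convert from UTC+2).
Sofia in UTC: 07:15-15:15, 15:45-17:00 (add 2h to convert from UTC-2).
Jonas in UTC: 06:30-09:30, 09:45-17:00 (subtract 4h to convert from UTC+4).
Yara in UTC: 06:30-09:45, 13:00-15:45 (subtract 2h to convert from UTC+2).
Arjun in UTC: 06:45-09:15, 13:00-15:30 (add 3h to convert from UTC-3).
Rina in UTC: 07:30-09:30, 11:15-14:45 (add 2h to convert from UTC-2).
Viktor ∩ Sofia: 07:15-09:15, 09:45-10:15, 13:15-15:00, 15:45-17:00.
Viktor ∩ Sofia ∩ Jonas: 07:15-09:15, 09:45-10:15, 13:15-15:00, 15:45-17:00.
Viktor ∩ Sofia ∩ Jonas ∩ Yara: 07:15-09:15, 13:15-15:00.
Viktor ∩ Sofia ∩ Jonas ∩ Yara ∩ Arjun: 07:15-09:15, 13:15-15:00.
Viktor ∩ Sofia ∩ Jonas ∩ Yara ∩ Arjun ∩ Rina: 07:30-09:15, 13:15-14:45.
Summing the common windows: 105 + 90 = 195 minutes.

195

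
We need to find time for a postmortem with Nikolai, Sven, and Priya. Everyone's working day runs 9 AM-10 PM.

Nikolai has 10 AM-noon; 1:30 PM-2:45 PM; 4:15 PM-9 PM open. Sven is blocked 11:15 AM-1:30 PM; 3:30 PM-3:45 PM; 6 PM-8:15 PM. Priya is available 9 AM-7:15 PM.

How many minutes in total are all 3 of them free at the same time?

Nikolai free: 10:00-12:00, 13:30-14:45, 16:15-21:00.
Sven free: 09:00-11:15, 13:30-15:30, 15:45-18:00, 20:15-22:00 (invert busy blocks within the working day).
Priya free: 09:00-19:15.
Nikolai ∩ Sven: 10:00-11:15, 13:30-14:45, 16:15-18:00, 20:15-21:00.
Nikolai ∩ Sven ∩ Priya: 10:00-11:15, 13:30-14:45, 16:15-18:00.
Summing the common windows: 75 + 75 + 105 = 255 minutes.

255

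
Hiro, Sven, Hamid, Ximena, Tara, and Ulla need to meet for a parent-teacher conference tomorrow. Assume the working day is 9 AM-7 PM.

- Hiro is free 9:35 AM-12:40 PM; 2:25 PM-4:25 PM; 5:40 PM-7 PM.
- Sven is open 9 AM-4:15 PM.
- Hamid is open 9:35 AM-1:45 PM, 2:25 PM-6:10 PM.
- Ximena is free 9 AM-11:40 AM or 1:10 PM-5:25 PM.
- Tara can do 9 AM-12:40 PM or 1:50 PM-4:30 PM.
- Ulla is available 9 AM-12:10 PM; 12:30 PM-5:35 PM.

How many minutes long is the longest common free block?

Hiro ∩ Sven: 09:35-12:40, 14:25-16:15.
Hiro ∩ Sven ∩ Hamid: 09:35-12:40, 14:25-16:15.
Hiro ∩ Sven ∩ Hamid ∩ Ximena: 09:35-11:40, 14:25-16:15.
Hiro ∩ Sven ∩ Hamid ∩ Ximena ∩ Tara: 09:35-11:40, 14:25-16:15.
Hiro ∩ Sven ∩ Hamid ∩ Ximena ∩ Tara ∩ Ulla: 09:35-11:40, 14:25-16:15.
The longest is 09:35-11:40 at 125 minutes.

125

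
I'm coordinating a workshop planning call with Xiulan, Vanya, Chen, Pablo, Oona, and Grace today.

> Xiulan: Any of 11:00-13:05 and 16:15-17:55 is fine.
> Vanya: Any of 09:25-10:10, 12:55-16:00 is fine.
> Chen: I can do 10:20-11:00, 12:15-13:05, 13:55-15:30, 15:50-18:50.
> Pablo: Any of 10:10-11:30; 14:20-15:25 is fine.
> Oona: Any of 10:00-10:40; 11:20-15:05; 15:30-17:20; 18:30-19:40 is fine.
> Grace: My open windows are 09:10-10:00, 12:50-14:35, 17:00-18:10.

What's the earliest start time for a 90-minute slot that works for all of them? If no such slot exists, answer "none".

Xiulan ∩ Vanya: 12:55-13:05.
Xiulan ∩ Vanya ∩ Chen: 12:55-13:05.
Xiulan ∩ Vanya ∩ Chen ∩ Pablo: ∅.
Xiulan ∩ Vanya ∩ Chen ∩ Pablo ∩ Oona: ∅.
Xiulan ∩ Vanya ∩ Chen ∩ Pablo ∩ Oona ∩ Grace: ∅.
There is no time when everyone is free.
No common window is at least 90 minutes long.

none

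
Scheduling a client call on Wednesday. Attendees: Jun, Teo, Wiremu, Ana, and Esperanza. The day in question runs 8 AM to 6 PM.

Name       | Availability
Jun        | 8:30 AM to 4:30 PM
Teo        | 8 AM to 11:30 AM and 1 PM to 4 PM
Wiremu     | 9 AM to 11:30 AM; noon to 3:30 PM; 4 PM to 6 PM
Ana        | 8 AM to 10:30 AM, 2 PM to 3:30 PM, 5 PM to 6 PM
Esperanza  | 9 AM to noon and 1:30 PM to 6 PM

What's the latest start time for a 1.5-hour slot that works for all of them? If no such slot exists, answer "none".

Jun ∩ Teo: 08:30-11:30, 13:00-16:00.
Jun ∩ Teo ∩ Wiremu: 09:00-11:30, 13:00-15:30.
Jun ∩ Teo ∩ Wiremu ∩ Ana: 09:00-10:30, 14:00-15:30.
Jun ∩ Teo ∩ Wiremu ∩ Ana ∩ Esperanza: 09:00-10:30, 14:00-15:30.
So the common availability across everyone is 09:00-10:30, 14:00-15:30.
The last common window of at least 90 minutes is 14:00-15:30; a 90-minute meeting can start as late as 14:00 and still end by 15:30.

14:00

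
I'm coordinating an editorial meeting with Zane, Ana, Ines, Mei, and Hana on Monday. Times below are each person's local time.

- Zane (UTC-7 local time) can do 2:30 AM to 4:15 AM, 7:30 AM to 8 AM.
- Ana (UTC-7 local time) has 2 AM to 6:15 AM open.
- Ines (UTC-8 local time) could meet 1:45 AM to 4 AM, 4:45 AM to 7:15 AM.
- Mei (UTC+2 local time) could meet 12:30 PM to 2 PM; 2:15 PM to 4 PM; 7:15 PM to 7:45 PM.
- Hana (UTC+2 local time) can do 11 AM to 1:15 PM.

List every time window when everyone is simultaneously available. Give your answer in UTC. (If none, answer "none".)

10:30-11:15

Zane in UTC: 09:30-11:15, 14:30-15:00 (add 7h to convert from UTC-7).
Ana in UTC: 09:00-13:15 (add 7h to convert from UTC-7).
Ines in UTC: 09:45-12:00, 12:45-15:15 (add 8h to convert from UTC-8).
Mei in UTC: 10:30-12:00, 12:15-14:00, 17:15-17:45 (subtract 2h to convert from UTC+2).
Hana in UTC: 09:00-11:15 (subtract 2h to convert from UTC+2).
Zane ∩ Ana: 09:30-11:15.
Zane ∩ Ana ∩ Ines: 09:45-11:15.
Zane ∩ Ana ∩ Ines ∩ Mei: 10:30-11:15.
Zane ∩ Ana ∩ Ines ∩ Mei ∩ Hana: 10:30-11:15.
So the common availability across everyone is 10:30-11:15.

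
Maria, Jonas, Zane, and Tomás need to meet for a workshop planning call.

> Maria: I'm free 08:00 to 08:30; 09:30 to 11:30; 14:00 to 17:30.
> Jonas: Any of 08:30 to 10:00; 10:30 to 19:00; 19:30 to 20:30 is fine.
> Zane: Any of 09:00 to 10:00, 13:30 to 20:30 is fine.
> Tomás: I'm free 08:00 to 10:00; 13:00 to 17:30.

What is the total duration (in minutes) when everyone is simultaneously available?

Maria ∩ Jonas: 09:30-10:00, 10:30-11:30, 14:00-17:30.
Maria ∩ Jonas ∩ Zane: 09:30-10:00, 14:00-17:30.
Maria ∩ Jonas ∩ Zane ∩ Tomás: 09:30-10:00, 14:00-17:30.
Summing the common windows: 30 + 210 = 240 minutes.

240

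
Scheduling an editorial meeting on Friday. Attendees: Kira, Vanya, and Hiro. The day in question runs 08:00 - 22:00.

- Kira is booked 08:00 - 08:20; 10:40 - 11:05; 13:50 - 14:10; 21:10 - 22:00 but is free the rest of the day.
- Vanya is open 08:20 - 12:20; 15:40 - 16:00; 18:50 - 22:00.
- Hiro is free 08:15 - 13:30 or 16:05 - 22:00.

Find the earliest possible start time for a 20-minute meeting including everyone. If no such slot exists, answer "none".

Kira free: 08:20-10:40, 11:05-13:50, 14:10-21:10 (invert busy blocks within the working day).
Vanya free: 08:20-12:20, 15:40-16:00, 18:50-22:00.
Hiro free: 08:15-13:30, 16:05-22:00.
Kira ∩ Vanya: 08:20-10:40, 11:05-12:20, 15:40-16:00, 18:50-21:10.
Kira ∩ Vanya ∩ Hiro: 08:20-10:40, 11:05-12:20, 18:50-21:10.
The first common window of at least 20 minutes is 08:20-10:40, so the earliest start is 08:20.

08:20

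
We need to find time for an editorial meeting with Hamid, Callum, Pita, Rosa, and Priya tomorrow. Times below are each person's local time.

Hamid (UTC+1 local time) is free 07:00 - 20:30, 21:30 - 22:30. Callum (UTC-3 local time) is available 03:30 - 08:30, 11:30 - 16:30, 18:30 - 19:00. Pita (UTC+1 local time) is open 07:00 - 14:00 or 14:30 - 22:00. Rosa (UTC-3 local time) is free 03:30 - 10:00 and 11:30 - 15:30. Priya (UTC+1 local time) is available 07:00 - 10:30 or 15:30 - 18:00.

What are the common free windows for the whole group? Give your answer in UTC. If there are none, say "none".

06:30-09:30, 14:30-17:00

Hamid in UTC: 06:00-19:30, 20:30-21:30 (subtract 1h to convert from UTC+1).
Callum in UTC: 06:30-11:30, 14:30-19:30, 21:30-22:00 (add 3h to convert from UTC-3).
Pita in UTC: 06:00-13:00, 13:30-21:00 (subtract 1h to convert from UTC+1).
Rosa in UTC: 06:30-13:00, 14:30-18:30 (add 3h to convert from UTC-3).
Priya in UTC: 06:00-09:30, 14:30-17:00 (subtract 1h to convert from UTC+1).
Hamid ∩ Callum: 06:30-11:30, 14:30-19:30.
Hamid ∩ Callum ∩ Pita: 06:30-11:30, 14:30-19:30.
Hamid ∩ Callum ∩ Pita ∩ Rosa: 06:30-11:30, 14:30-18:30.
Hamid ∩ Callum ∩ Pita ∩ Rosa ∩ Priya: 06:30-09:30, 14:30-17:00.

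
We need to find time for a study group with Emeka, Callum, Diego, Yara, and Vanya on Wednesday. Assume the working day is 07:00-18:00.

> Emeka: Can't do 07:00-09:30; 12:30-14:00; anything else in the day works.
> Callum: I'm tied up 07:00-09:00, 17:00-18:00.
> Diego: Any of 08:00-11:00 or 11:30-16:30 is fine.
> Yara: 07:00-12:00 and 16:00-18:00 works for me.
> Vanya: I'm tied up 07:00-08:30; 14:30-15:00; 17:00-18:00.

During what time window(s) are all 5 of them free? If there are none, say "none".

Emeka free: 09:30-12:30, 14:00-18:00 (invert busy blocks within the working day).
Callum free: 09:00-17:00 (invert busy blocks within the working day).
Diego free: 08:00-11:00, 11:30-16:30.
Yara free: 07:00-12:00, 16:00-18:00.
Vanya free: 08:30-14:30, 15:00-17:00 (invert busy blocks within the working day).
Emeka ∩ Callum: 09:30-12:30, 14:00-17:00.
Emeka ∩ Callum ∩ Diego: 09:30-11:00, 11:30-12:30, 14:00-16:30.
Emeka ∩ Callum ∩ Diego ∩ Yara: 09:30-11:00, 11:30-12:00, 16:00-16:30.
Emeka ∩ Callum ∩ Diego ∩ Yara ∩ Vanya: 09:30-11:00, 11:30-12:00, 16:00-16:30.

09:30-11:00, 11:30-12:00, 16:00-16:30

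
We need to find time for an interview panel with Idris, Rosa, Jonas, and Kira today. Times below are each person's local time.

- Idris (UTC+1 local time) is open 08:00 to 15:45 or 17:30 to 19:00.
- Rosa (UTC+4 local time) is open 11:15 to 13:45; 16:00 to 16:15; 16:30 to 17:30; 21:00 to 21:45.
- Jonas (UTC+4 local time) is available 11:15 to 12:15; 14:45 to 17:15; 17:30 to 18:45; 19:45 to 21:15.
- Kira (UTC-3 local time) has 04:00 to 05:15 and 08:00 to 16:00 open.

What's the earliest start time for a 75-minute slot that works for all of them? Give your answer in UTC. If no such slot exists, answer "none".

Idris in UTC: 07:00-14:45, 16:30-18:00 (subtract 1h to convert from UTC+1).
Rosa in UTC: 07:15-09:45, 12:00-12:15, 12:30-13:30, 17:00-17:45 (subtract 4h to convert from UTC+4).
Jonas in UTC: 07:15-08:15, 10:45-13:15, 13:30-14:45, 15:45-17:15 (subtract 4h to convert from UTC+4).
Kira in UTC: 07:00-08:15, 11:00-19:00 (add 3h to convert from UTC-3).
Idris ∩ Rosa: 07:15-09:45, 12:00-12:15, 12:30-13:30, 17:00-17:45.
Idris ∩ Rosa ∩ Jonas: 07:15-08:15, 12:00-12:15, 12:30-13:15, 17:00-17:15.
Idris ∩ Rosa ∩ Jonas ∩ Kira: 07:15-08:15, 12:00-12:15, 12:30-13:15, 17:00-17:15.
No common window is at least 75 minutes long.

none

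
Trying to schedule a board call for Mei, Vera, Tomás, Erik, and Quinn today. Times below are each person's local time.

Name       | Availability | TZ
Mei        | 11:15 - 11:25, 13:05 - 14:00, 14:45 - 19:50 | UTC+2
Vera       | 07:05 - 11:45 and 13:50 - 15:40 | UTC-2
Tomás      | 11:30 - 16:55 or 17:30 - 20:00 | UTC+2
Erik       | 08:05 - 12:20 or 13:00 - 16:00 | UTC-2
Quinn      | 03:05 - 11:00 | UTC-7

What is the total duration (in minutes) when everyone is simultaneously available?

225

Mei in UTC: 09:15-09:25, 11:05-12:00, 12:45-17:50 (subtract 2h to convert from UTC+2).
Vera in UTC: 09:05-13:45, 15:50-17:40 (add 2h to convert from UTC-2).
Tomás in UTC: 09:30-14:55, 15:30-18:00 (subtract 2h to convert from UTC+2).
Erik in UTC: 10:05-14:20, 15:00-18:00 (add 2h to convert from UTC-2).
Quinn in UTC: 10:05-18:00 (add 7h to convert from UTC-7).
Mei ∩ Vera: 09:15-09:25, 11:05-12:00, 12:45-13:45, 15:50-17:40.
Mei ∩ Vera ∩ Tomás: 11:05-12:00, 12:45-13:45, 15:50-17:40.
Mei ∩ Vera ∩ Tomás ∩ Erik: 11:05-12:00, 12:45-13:45, 15:50-17:40.
Mei ∩ Vera ∩ Tomás ∩ Erik ∩ Quinn: 11:05-12:00, 12:45-13:45, 15:50-17:40.
Summing the common windows: 55 + 60 + 110 = 225 minutes.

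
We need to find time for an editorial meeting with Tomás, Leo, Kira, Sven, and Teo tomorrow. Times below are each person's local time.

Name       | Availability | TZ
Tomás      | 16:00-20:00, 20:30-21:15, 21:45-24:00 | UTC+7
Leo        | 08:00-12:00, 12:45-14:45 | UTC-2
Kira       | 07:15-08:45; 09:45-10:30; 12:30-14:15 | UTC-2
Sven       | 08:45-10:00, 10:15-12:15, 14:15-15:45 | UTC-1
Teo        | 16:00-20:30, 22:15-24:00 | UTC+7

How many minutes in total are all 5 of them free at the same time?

Tomás in UTC: 09:00-13:00, 13:30-14:15, 14:45-17:00 (subtract 7h to convert from UTC+7).
Leo in UTC: 10:00-14:00, 14:45-16:45 (add 2h to convert from UTC-2).
Kira in UTC: 09:15-10:45, 11:45-12:30, 14:30-16:15 (add 2h to convert from UTC-2).
Sven in UTC: 09:45-11:00, 11:15-13:15, 15:15-16:45 (add 1h to convert from UTC-1).
Teo in UTC: 09:00-13:30, 15:15-17:00 (subtract 7h to convert from UTC+7).
Tomás ∩ Leo: 10:00-13:00, 13:30-14:00, 14:45-16:45.
Tomás ∩ Leo ∩ Kira: 10:00-10:45, 11:45-12:30, 14:45-16:15.
Tomás ∩ Leo ∩ Kira ∩ Sven: 10:00-10:45, 11:45-12:30, 15:15-16:15.
Tomás ∩ Leo ∩ Kira ∩ Sven ∩ Teo: 10:00-10:45, 11:45-12:30, 15:15-16:15.
Those are the intersection windows.
Summing the common windows: 45 + 45 + 60 = 150 minutes.

150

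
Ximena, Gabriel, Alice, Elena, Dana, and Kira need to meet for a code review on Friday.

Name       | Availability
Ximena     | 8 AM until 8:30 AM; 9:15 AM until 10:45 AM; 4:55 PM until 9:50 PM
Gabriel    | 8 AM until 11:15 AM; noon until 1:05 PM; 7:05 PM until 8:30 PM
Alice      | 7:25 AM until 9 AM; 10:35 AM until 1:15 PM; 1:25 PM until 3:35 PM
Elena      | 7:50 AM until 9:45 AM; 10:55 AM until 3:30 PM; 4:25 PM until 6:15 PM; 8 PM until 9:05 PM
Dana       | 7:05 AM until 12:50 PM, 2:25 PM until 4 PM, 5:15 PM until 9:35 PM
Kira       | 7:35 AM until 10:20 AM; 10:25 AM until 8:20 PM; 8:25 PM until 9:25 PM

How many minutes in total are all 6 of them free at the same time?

Ximena ∩ Gabriel: 08:00-08:30, 09:15-10:45, 19:05-20:30.
Ximena ∩ Gabriel ∩ Alice: 08:00-08:30, 10:35-10:45.
Ximena ∩ Gabriel ∩ Alice ∩ Elena: 08:00-08:30.
Ximena ∩ Gabriel ∩ Alice ∩ Elena ∩ Dana: 08:00-08:30.
Ximena ∩ Gabriel ∩ Alice ∩ Elena ∩ Dana ∩ Kira: 08:00-08:30.
That's a single block of 30 minutes.

30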